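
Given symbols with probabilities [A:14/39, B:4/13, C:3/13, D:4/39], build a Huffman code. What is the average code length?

Huffman tree construction:
Combine smallest probabilities repeatedly
Resulting codes:
  A: 0 (length 1)
  B: 10 (length 2)
  C: 111 (length 3)
  D: 110 (length 3)
Average length = Σ p(s) × length(s) = 1.9744 bits


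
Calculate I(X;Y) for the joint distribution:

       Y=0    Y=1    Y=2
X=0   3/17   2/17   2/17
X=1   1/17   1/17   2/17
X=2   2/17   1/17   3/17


H(X) = 1.5486, H(Y) = 1.5486, H(X,Y) = 3.0575
I(X;Y) = H(X) + H(Y) - H(X,Y) = 0.0397 bits


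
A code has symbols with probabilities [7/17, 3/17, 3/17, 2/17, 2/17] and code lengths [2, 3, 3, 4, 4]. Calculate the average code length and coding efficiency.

Average length L = Σ p_i × l_i = 2.8235 bits
Entropy H = 2.1368 bits
Efficiency η = H/L × 100% = 75.68%


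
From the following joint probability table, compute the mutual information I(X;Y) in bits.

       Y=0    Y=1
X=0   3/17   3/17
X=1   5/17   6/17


H(X) = 0.9367, H(Y) = 0.9975, H(X,Y) = 1.9328
I(X;Y) = H(X) + H(Y) - H(X,Y) = 0.0014 bits


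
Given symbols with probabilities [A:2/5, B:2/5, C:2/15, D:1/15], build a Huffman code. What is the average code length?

Huffman tree construction:
Combine smallest probabilities repeatedly
Resulting codes:
  A: 11 (length 2)
  B: 0 (length 1)
  C: 101 (length 3)
  D: 100 (length 3)
Average length = Σ p(s) × length(s) = 1.8000 bits


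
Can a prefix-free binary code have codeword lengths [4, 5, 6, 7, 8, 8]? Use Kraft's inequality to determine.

Kraft inequality: Σ 2^(-l_i) ≤ 1 for prefix-free code
Calculating: 2^(-4) + 2^(-5) + 2^(-6) + 2^(-7) + 2^(-8) + 2^(-8)
= 0.0625 + 0.03125 + 0.015625 + 0.0078125 + 0.00390625 + 0.00390625
= 0.1250
Since 0.1250 ≤ 1, prefix-free code exists


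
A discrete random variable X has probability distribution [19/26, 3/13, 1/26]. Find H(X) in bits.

H(X) = -Σ p(x) log₂ p(x)
  -19/26 × log₂(19/26) = 0.3307
  -3/13 × log₂(3/13) = 0.4882
  -1/26 × log₂(1/26) = 0.1808
H(X) = 0.9997 bits


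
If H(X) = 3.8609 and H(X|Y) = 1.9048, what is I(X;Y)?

I(X;Y) = H(X) - H(X|Y)
I(X;Y) = 3.8609 - 1.9048 = 1.9561 bits


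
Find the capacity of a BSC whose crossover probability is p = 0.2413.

For BSC with error probability p:
C = 1 - H(p) where H(p) is binary entropy
H(0.2413) = -0.2413 × log₂(0.2413) - 0.7587 × log₂(0.7587)
H(p) = 0.7972
C = 1 - 0.7972 = 0.2028 bits/use


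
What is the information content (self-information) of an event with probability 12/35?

Information content I(x) = -log₂(p(x))
I = -log₂(12/35) = -log₂(0.3429)
I = 1.5443 bits


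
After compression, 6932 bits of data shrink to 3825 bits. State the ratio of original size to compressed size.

Compression ratio = Original / Compressed
= 6932 / 3825 = 1.81:1


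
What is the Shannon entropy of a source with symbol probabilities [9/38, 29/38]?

H(X) = -Σ p(x) log₂ p(x)
  -9/38 × log₂(9/38) = 0.4922
  -29/38 × log₂(29/38) = 0.2976
H(X) = 0.7897 bits


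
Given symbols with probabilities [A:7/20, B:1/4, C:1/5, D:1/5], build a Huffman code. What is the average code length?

Huffman tree construction:
Combine smallest probabilities repeatedly
Resulting codes:
  A: 11 (length 2)
  B: 10 (length 2)
  C: 00 (length 2)
  D: 01 (length 2)
Average length = Σ p(s) × length(s) = 2.0000 bits


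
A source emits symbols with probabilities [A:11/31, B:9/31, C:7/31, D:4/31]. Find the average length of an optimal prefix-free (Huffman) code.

Huffman tree construction:
Combine smallest probabilities repeatedly
Resulting codes:
  A: 11 (length 2)
  B: 10 (length 2)
  C: 01 (length 2)
  D: 00 (length 2)
Average length = Σ p(s) × length(s) = 2.0000 bits


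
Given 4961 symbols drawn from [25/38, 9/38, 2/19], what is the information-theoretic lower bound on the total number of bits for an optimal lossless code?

Entropy H = 1.2315 bits/symbol
Minimum bits = H × n = 1.2315 × 4961
= 6109.28 bits


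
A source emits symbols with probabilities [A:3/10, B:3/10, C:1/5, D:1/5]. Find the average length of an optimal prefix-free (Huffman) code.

Huffman tree construction:
Combine smallest probabilities repeatedly
Resulting codes:
  A: 10 (length 2)
  B: 11 (length 2)
  C: 00 (length 2)
  D: 01 (length 2)
Average length = Σ p(s) × length(s) = 2.0000 bits


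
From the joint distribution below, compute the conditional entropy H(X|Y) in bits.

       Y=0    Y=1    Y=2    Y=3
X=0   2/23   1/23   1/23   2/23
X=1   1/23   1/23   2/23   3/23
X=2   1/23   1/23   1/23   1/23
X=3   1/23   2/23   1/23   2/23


H(X|Y) = Σ_y p(y) H(X|Y=y)
  p(Y=0) = 5/23, H(X|Y=0) = 1.9219
  p(Y=1) = 5/23, H(X|Y=1) = 1.9219
  p(Y=2) = 5/23, H(X|Y=2) = 1.9219
  p(Y=3) = 8/23, H(X|Y=3) = 1.9056
H(X|Y) = 0.2174×1.9219 + 0.2174×1.9219 + 0.2174×1.9219 + 0.3478×1.9056 = 1.9163 bits


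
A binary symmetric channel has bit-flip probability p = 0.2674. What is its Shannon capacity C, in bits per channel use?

For BSC with error probability p:
C = 1 - H(p) where H(p) is binary entropy
H(0.2674) = -0.2674 × log₂(0.2674) - 0.7326 × log₂(0.7326)
H(p) = 0.8377
C = 1 - 0.8377 = 0.1623 bits/use


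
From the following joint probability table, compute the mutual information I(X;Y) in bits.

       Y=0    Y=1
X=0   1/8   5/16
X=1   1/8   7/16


H(X) = 0.9887, H(Y) = 0.8113, H(X,Y) = 1.7962
I(X;Y) = H(X) + H(Y) - H(X,Y) = 0.0038 bits


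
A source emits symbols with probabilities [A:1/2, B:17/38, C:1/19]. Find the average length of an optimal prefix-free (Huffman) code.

Huffman tree construction:
Combine smallest probabilities repeatedly
Resulting codes:
  A: 0 (length 1)
  B: 11 (length 2)
  C: 10 (length 2)
Average length = Σ p(s) × length(s) = 1.5000 bits


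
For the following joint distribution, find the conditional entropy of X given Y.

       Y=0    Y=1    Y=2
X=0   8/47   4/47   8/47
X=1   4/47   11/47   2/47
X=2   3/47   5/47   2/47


H(X|Y) = Σ_y p(y) H(X|Y=y)
  p(Y=0) = 15/47, H(X|Y=0) = 1.4566
  p(Y=1) = 20/47, H(X|Y=1) = 1.4388
  p(Y=2) = 12/47, H(X|Y=2) = 1.2516
H(X|Y) = 0.3191×1.4566 + 0.4255×1.4388 + 0.2553×1.2516 = 1.3967 bits


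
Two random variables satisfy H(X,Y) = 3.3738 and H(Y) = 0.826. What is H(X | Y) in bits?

Chain rule: H(X,Y) = H(X|Y) + H(Y)
H(X|Y) = H(X,Y) - H(Y) = 3.3738 - 0.826 = 2.5478 bits


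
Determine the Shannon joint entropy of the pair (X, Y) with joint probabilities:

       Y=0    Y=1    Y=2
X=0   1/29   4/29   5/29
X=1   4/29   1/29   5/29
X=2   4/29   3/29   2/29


H(X,Y) = -Σ p(x,y) log₂ p(x,y)
  p(0,0)=1/29: -0.0345 × log₂(0.0345) = 0.1675
  p(0,1)=4/29: -0.1379 × log₂(0.1379) = 0.3942
  p(0,2)=5/29: -0.1724 × log₂(0.1724) = 0.4373
  p(1,0)=4/29: -0.1379 × log₂(0.1379) = 0.3942
  p(1,1)=1/29: -0.0345 × log₂(0.0345) = 0.1675
  p(1,2)=5/29: -0.1724 × log₂(0.1724) = 0.4373
  p(2,0)=4/29: -0.1379 × log₂(0.1379) = 0.3942
  p(2,1)=3/29: -0.1034 × log₂(0.1034) = 0.3386
  p(2,2)=2/29: -0.0690 × log₂(0.0690) = 0.2661
H(X,Y) = 2.9968 bits


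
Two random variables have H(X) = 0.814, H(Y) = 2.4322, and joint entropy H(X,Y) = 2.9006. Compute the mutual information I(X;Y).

I(X;Y) = H(X) + H(Y) - H(X,Y)
I(X;Y) = 0.814 + 2.4322 - 2.9006 = 0.3456 bits


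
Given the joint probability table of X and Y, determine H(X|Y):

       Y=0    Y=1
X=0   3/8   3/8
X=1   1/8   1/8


H(X|Y) = Σ_y p(y) H(X|Y=y)
  p(Y=0) = 1/2, H(X|Y=0) = 0.8113
  p(Y=1) = 1/2, H(X|Y=1) = 0.8113
H(X|Y) = 0.5000×0.8113 + 0.5000×0.8113 = 0.8113 bits


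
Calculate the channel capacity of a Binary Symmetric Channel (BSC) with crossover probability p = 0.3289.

For BSC with error probability p:
C = 1 - H(p) where H(p) is binary entropy
H(0.3289) = -0.3289 × log₂(0.3289) - 0.6711 × log₂(0.6711)
H(p) = 0.9138
C = 1 - 0.9138 = 0.0862 bits/use


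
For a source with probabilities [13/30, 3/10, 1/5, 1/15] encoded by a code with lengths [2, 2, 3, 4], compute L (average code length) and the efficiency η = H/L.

Average length L = Σ p_i × l_i = 2.3333 bits
Entropy H = 1.7687 bits
Efficiency η = H/L × 100% = 75.80%


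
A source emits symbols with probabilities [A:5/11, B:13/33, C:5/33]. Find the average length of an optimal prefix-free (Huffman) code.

Huffman tree construction:
Combine smallest probabilities repeatedly
Resulting codes:
  A: 0 (length 1)
  B: 11 (length 2)
  C: 10 (length 2)
Average length = Σ p(s) × length(s) = 1.5455 bits


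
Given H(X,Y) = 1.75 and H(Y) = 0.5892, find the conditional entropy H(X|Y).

Chain rule: H(X,Y) = H(X|Y) + H(Y)
H(X|Y) = H(X,Y) - H(Y) = 1.75 - 0.5892 = 1.1608 bits


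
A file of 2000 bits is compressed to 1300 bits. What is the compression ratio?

Compression ratio = Original / Compressed
= 2000 / 1300 = 1.54:1


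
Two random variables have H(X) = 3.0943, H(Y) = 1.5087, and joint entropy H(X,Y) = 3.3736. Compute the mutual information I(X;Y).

I(X;Y) = H(X) + H(Y) - H(X,Y)
I(X;Y) = 3.0943 + 1.5087 - 3.3736 = 1.2294 bits


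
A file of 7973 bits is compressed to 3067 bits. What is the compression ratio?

Compression ratio = Original / Compressed
= 7973 / 3067 = 2.60:1


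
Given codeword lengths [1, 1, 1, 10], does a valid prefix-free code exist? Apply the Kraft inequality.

Kraft inequality: Σ 2^(-l_i) ≤ 1 for prefix-free code
Calculating: 2^(-1) + 2^(-1) + 2^(-1) + 2^(-10)
= 0.5 + 0.5 + 0.5 + 0.0009765625
= 1.5010
Since 1.5010 > 1, prefix-free code does not exist


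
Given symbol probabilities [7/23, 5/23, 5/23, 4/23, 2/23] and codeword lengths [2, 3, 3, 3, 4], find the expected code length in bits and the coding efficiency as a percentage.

Average length L = Σ p_i × l_i = 2.7826 bits
Entropy H = 2.2248 bits
Efficiency η = H/L × 100% = 79.95%


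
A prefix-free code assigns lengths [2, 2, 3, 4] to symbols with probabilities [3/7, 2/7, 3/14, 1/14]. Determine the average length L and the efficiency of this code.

Average length L = Σ p_i × l_i = 2.3571 bits
Entropy H = 1.7885 bits
Efficiency η = H/L × 100% = 75.87%


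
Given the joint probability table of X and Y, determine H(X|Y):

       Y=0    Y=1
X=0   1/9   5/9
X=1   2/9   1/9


H(X|Y) = Σ_y p(y) H(X|Y=y)
  p(Y=0) = 1/3, H(X|Y=0) = 0.9183
  p(Y=1) = 2/3, H(X|Y=1) = 0.6500
H(X|Y) = 0.3333×0.9183 + 0.6667×0.6500 = 0.7394 bits


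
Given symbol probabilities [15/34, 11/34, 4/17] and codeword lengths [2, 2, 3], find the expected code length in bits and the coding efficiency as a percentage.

Average length L = Σ p_i × l_i = 2.2353 bits
Entropy H = 1.5387 bits
Efficiency η = H/L × 100% = 68.84%


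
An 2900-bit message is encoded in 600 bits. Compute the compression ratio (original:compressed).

Compression ratio = Original / Compressed
= 2900 / 600 = 4.83:1


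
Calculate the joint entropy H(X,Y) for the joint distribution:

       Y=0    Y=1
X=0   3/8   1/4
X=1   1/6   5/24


H(X,Y) = -Σ p(x,y) log₂ p(x,y)
  p(0,0)=3/8: -0.3750 × log₂(0.3750) = 0.5306
  p(0,1)=1/4: -0.2500 × log₂(0.2500) = 0.5000
  p(1,0)=1/6: -0.1667 × log₂(0.1667) = 0.4308
  p(1,1)=5/24: -0.2083 × log₂(0.2083) = 0.4715
H(X,Y) = 1.9329 bits


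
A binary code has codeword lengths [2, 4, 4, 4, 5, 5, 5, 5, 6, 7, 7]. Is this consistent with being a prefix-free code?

Kraft inequality: Σ 2^(-l_i) ≤ 1 for prefix-free code
Calculating: 2^(-2) + 2^(-4) + 2^(-4) + 2^(-4) + 2^(-5) + 2^(-5) + 2^(-5) + 2^(-5) + 2^(-6) + 2^(-7) + 2^(-7)
= 0.25 + 0.0625 + 0.0625 + 0.0625 + 0.03125 + 0.03125 + 0.03125 + 0.03125 + 0.015625 + 0.0078125 + 0.0078125
= 0.5938
Since 0.5938 ≤ 1, prefix-free code exists


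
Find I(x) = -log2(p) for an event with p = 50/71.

Information content I(x) = -log₂(p(x))
I = -log₂(50/71) = -log₂(0.7042)
I = 0.5059 bits


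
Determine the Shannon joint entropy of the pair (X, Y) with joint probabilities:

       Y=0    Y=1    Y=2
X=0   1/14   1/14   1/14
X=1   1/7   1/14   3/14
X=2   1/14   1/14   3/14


H(X,Y) = -Σ p(x,y) log₂ p(x,y)
  p(0,0)=1/14: -0.0714 × log₂(0.0714) = 0.2720
  p(0,1)=1/14: -0.0714 × log₂(0.0714) = 0.2720
  p(0,2)=1/14: -0.0714 × log₂(0.0714) = 0.2720
  p(1,0)=1/7: -0.1429 × log₂(0.1429) = 0.4011
  p(1,1)=1/14: -0.0714 × log₂(0.0714) = 0.2720
  p(1,2)=3/14: -0.2143 × log₂(0.2143) = 0.4762
  p(2,0)=1/14: -0.0714 × log₂(0.0714) = 0.2720
  p(2,1)=1/14: -0.0714 × log₂(0.0714) = 0.2720
  p(2,2)=3/14: -0.2143 × log₂(0.2143) = 0.4762
H(X,Y) = 2.9852 bits


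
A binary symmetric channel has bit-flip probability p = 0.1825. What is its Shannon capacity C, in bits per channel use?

For BSC with error probability p:
C = 1 - H(p) where H(p) is binary entropy
H(0.1825) = -0.1825 × log₂(0.1825) - 0.8175 × log₂(0.8175)
H(p) = 0.6855
C = 1 - 0.6855 = 0.3145 bits/use


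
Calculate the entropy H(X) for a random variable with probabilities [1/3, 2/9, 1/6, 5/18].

H(X) = -Σ p(x) log₂ p(x)
  -1/3 × log₂(1/3) = 0.5283
  -2/9 × log₂(2/9) = 0.4822
  -1/6 × log₂(1/6) = 0.4308
  -5/18 × log₂(5/18) = 0.5133
H(X) = 1.9547 bits


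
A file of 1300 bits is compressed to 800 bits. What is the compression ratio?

Compression ratio = Original / Compressed
= 1300 / 800 = 1.62:1


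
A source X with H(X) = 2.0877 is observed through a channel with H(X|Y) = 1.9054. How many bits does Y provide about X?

I(X;Y) = H(X) - H(X|Y)
I(X;Y) = 2.0877 - 1.9054 = 0.1823 bits


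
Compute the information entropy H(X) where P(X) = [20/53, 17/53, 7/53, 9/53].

H(X) = -Σ p(x) log₂ p(x)
  -20/53 × log₂(20/53) = 0.5306
  -17/53 × log₂(17/53) = 0.5262
  -7/53 × log₂(7/53) = 0.3857
  -9/53 × log₂(9/53) = 0.4344
H(X) = 1.8769 bits


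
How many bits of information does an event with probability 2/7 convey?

Information content I(x) = -log₂(p(x))
I = -log₂(2/7) = -log₂(0.2857)
I = 1.8074 bits


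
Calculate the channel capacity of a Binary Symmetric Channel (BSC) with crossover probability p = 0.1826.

For BSC with error probability p:
C = 1 - H(p) where H(p) is binary entropy
H(0.1826) = -0.1826 × log₂(0.1826) - 0.8174 × log₂(0.8174)
H(p) = 0.6857
C = 1 - 0.6857 = 0.3143 bits/use


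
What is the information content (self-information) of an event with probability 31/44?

Information content I(x) = -log₂(p(x))
I = -log₂(31/44) = -log₂(0.7045)
I = 0.5052 bits


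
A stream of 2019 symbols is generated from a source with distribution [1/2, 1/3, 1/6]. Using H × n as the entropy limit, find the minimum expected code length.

Entropy H = 1.4591 bits/symbol
Minimum bits = H × n = 1.4591 × 2019
= 2946.02 bits


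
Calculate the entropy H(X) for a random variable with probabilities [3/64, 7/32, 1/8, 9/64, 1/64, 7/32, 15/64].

H(X) = -Σ p(x) log₂ p(x)
  -3/64 × log₂(3/64) = 0.2070
  -7/32 × log₂(7/32) = 0.4796
  -1/8 × log₂(1/8) = 0.3750
  -9/64 × log₂(9/64) = 0.3980
  -1/64 × log₂(1/64) = 0.0938
  -7/32 × log₂(7/32) = 0.4796
  -15/64 × log₂(15/64) = 0.4906
H(X) = 2.5235 bits


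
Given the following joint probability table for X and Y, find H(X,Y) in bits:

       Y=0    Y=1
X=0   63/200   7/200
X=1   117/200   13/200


H(X,Y) = -Σ p(x,y) log₂ p(x,y)
  p(0,0)=63/200: -0.3150 × log₂(0.3150) = 0.5250
  p(0,1)=7/200: -0.0350 × log₂(0.0350) = 0.1693
  p(1,0)=117/200: -0.5850 × log₂(0.5850) = 0.4525
  p(1,1)=13/200: -0.0650 × log₂(0.0650) = 0.2563
H(X,Y) = 1.4031 bits


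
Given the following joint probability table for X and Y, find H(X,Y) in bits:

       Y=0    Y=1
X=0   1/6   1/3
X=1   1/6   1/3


H(X,Y) = -Σ p(x,y) log₂ p(x,y)
  p(0,0)=1/6: -0.1667 × log₂(0.1667) = 0.4308
  p(0,1)=1/3: -0.3333 × log₂(0.3333) = 0.5283
  p(1,0)=1/6: -0.1667 × log₂(0.1667) = 0.4308
  p(1,1)=1/3: -0.3333 × log₂(0.3333) = 0.5283
H(X,Y) = 1.9183 bits


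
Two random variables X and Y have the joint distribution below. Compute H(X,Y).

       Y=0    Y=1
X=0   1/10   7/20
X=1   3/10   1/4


H(X,Y) = -Σ p(x,y) log₂ p(x,y)
  p(0,0)=1/10: -0.1000 × log₂(0.1000) = 0.3322
  p(0,1)=7/20: -0.3500 × log₂(0.3500) = 0.5301
  p(1,0)=3/10: -0.3000 × log₂(0.3000) = 0.5211
  p(1,1)=1/4: -0.2500 × log₂(0.2500) = 0.5000
H(X,Y) = 1.8834 bits


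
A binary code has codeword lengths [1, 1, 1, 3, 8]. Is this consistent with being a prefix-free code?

Kraft inequality: Σ 2^(-l_i) ≤ 1 for prefix-free code
Calculating: 2^(-1) + 2^(-1) + 2^(-1) + 2^(-3) + 2^(-8)
= 0.5 + 0.5 + 0.5 + 0.125 + 0.00390625
= 1.6289
Since 1.6289 > 1, prefix-free code does not exist


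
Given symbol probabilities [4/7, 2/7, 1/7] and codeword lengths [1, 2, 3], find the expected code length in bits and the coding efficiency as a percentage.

Average length L = Σ p_i × l_i = 1.5714 bits
Entropy H = 1.3788 bits
Efficiency η = H/L × 100% = 87.74%


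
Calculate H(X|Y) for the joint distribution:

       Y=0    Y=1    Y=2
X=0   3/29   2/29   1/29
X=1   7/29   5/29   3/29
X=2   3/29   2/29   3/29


H(X|Y) = Σ_y p(y) H(X|Y=y)
  p(Y=0) = 13/29, H(X|Y=0) = 1.4573
  p(Y=1) = 9/29, H(X|Y=1) = 1.4355
  p(Y=2) = 7/29, H(X|Y=2) = 1.4488
H(X|Y) = 0.4483×1.4573 + 0.3103×1.4355 + 0.2414×1.4488 = 1.4485 bits


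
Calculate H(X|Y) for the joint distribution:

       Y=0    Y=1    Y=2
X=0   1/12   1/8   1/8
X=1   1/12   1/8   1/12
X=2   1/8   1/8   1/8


H(X|Y) = Σ_y p(y) H(X|Y=y)
  p(Y=0) = 7/24, H(X|Y=0) = 1.5567
  p(Y=1) = 3/8, H(X|Y=1) = 1.5850
  p(Y=2) = 1/3, H(X|Y=2) = 1.5613
H(X|Y) = 0.2917×1.5567 + 0.3750×1.5850 + 0.3333×1.5613 = 1.5688 bits


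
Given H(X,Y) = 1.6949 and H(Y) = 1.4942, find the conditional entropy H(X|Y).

Chain rule: H(X,Y) = H(X|Y) + H(Y)
H(X|Y) = H(X,Y) - H(Y) = 1.6949 - 1.4942 = 0.2007 bits


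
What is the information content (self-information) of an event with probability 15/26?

Information content I(x) = -log₂(p(x))
I = -log₂(15/26) = -log₂(0.5769)
I = 0.7935 bits


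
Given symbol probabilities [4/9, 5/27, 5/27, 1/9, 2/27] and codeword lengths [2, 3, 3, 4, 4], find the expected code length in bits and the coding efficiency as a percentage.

Average length L = Σ p_i × l_i = 2.7407 bits
Entropy H = 2.0514 bits
Efficiency η = H/L × 100% = 74.85%


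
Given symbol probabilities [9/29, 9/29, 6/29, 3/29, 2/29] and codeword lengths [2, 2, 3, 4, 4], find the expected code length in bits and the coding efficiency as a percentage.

Average length L = Σ p_i × l_i = 2.5517 bits
Entropy H = 2.1227 bits
Efficiency η = H/L × 100% = 83.19%


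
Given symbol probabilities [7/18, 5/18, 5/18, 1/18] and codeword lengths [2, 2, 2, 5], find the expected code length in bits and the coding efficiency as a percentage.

Average length L = Σ p_i × l_i = 2.1667 bits
Entropy H = 1.7882 bits
Efficiency η = H/L × 100% = 82.53%


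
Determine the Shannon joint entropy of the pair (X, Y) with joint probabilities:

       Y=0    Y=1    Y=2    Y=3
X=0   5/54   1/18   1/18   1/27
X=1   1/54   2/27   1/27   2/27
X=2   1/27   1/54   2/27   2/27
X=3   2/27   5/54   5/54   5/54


H(X,Y) = -Σ p(x,y) log₂ p(x,y)
  p(0,0)=5/54: -0.0926 × log₂(0.0926) = 0.3179
  p(0,1)=1/18: -0.0556 × log₂(0.0556) = 0.2317
  p(0,2)=1/18: -0.0556 × log₂(0.0556) = 0.2317
  p(0,3)=1/27: -0.0370 × log₂(0.0370) = 0.1761
  p(1,0)=1/54: -0.0185 × log₂(0.0185) = 0.1066
  p(1,1)=2/27: -0.0741 × log₂(0.0741) = 0.2781
  p(1,2)=1/27: -0.0370 × log₂(0.0370) = 0.1761
  p(1,3)=2/27: -0.0741 × log₂(0.0741) = 0.2781
  p(2,0)=1/27: -0.0370 × log₂(0.0370) = 0.1761
  p(2,1)=1/54: -0.0185 × log₂(0.0185) = 0.1066
  p(2,2)=2/27: -0.0741 × log₂(0.0741) = 0.2781
  p(2,3)=2/27: -0.0741 × log₂(0.0741) = 0.2781
  p(3,0)=2/27: -0.0741 × log₂(0.0741) = 0.2781
  p(3,1)=5/54: -0.0926 × log₂(0.0926) = 0.3179
  p(3,2)=5/54: -0.0926 × log₂(0.0926) = 0.3179
  p(3,3)=5/54: -0.0926 × log₂(0.0926) = 0.3179
H(X,Y) = 3.8670 bits


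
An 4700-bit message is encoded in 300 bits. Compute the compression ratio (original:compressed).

Compression ratio = Original / Compressed
= 4700 / 300 = 15.67:1


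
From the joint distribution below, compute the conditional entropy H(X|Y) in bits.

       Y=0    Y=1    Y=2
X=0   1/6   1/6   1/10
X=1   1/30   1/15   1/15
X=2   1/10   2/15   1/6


H(X|Y) = Σ_y p(y) H(X|Y=y)
  p(Y=0) = 3/10, H(X|Y=0) = 1.3516
  p(Y=1) = 11/30, H(X|Y=1) = 1.4949
  p(Y=2) = 1/3, H(X|Y=2) = 1.4855
H(X|Y) = 0.3000×1.3516 + 0.3667×1.4949 + 0.3333×1.4855 = 1.4488 bits


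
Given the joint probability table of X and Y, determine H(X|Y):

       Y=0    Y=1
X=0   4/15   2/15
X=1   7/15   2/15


H(X|Y) = Σ_y p(y) H(X|Y=y)
  p(Y=0) = 11/15, H(X|Y=0) = 0.9457
  p(Y=1) = 4/15, H(X|Y=1) = 1.0000
H(X|Y) = 0.7333×0.9457 + 0.2667×1.0000 = 0.9602 bits


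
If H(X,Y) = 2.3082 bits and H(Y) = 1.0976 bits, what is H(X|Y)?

Chain rule: H(X,Y) = H(X|Y) + H(Y)
H(X|Y) = H(X,Y) - H(Y) = 2.3082 - 1.0976 = 1.2106 bits


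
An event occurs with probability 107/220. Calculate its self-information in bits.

Information content I(x) = -log₂(p(x))
I = -log₂(107/220) = -log₂(0.4864)
I = 1.0399 bits


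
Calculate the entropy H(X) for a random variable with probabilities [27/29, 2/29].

H(X) = -Σ p(x) log₂ p(x)
  -27/29 × log₂(27/29) = 0.0960
  -2/29 × log₂(2/29) = 0.2661
H(X) = 0.3621 bits


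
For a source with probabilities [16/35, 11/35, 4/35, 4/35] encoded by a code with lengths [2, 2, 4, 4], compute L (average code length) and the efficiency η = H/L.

Average length L = Σ p_i × l_i = 2.4571 bits
Entropy H = 1.7563 bits
Efficiency η = H/L × 100% = 71.48%


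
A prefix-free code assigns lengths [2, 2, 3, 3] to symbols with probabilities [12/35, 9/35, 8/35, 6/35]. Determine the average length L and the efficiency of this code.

Average length L = Σ p_i × l_i = 2.4000 bits
Entropy H = 1.9562 bits
Efficiency η = H/L × 100% = 81.51%


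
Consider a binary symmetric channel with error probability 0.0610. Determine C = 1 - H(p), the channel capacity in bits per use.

For BSC with error probability p:
C = 1 - H(p) where H(p) is binary entropy
H(0.0610) = -0.0610 × log₂(0.0610) - 0.9390 × log₂(0.9390)
H(p) = 0.3314
C = 1 - 0.3314 = 0.6686 bits/use


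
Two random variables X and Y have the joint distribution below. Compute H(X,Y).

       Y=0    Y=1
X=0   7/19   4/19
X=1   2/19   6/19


H(X,Y) = -Σ p(x,y) log₂ p(x,y)
  p(0,0)=7/19: -0.3684 × log₂(0.3684) = 0.5307
  p(0,1)=4/19: -0.2105 × log₂(0.2105) = 0.4732
  p(1,0)=2/19: -0.1053 × log₂(0.1053) = 0.3419
  p(1,1)=6/19: -0.3158 × log₂(0.3158) = 0.5251
H(X,Y) = 1.8710 bits


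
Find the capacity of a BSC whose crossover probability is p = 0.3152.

For BSC with error probability p:
C = 1 - H(p) where H(p) is binary entropy
H(0.3152) = -0.3152 × log₂(0.3152) - 0.6848 × log₂(0.6848)
H(p) = 0.8991
C = 1 - 0.8991 = 0.1009 bits/use


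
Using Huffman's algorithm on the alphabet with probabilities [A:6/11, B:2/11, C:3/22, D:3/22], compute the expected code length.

Huffman tree construction:
Combine smallest probabilities repeatedly
Resulting codes:
  A: 1 (length 1)
  B: 00 (length 2)
  C: 010 (length 3)
  D: 011 (length 3)
Average length = Σ p(s) × length(s) = 1.7273 bits


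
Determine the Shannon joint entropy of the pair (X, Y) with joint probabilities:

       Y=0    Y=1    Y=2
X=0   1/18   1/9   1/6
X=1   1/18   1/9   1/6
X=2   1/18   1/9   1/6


H(X,Y) = -Σ p(x,y) log₂ p(x,y)
  p(0,0)=1/18: -0.0556 × log₂(0.0556) = 0.2317
  p(0,1)=1/9: -0.1111 × log₂(0.1111) = 0.3522
  p(0,2)=1/6: -0.1667 × log₂(0.1667) = 0.4308
  p(1,0)=1/18: -0.0556 × log₂(0.0556) = 0.2317
  p(1,1)=1/9: -0.1111 × log₂(0.1111) = 0.3522
  p(1,2)=1/6: -0.1667 × log₂(0.1667) = 0.4308
  p(2,0)=1/18: -0.0556 × log₂(0.0556) = 0.2317
  p(2,1)=1/9: -0.1111 × log₂(0.1111) = 0.3522
  p(2,2)=1/6: -0.1667 × log₂(0.1667) = 0.4308
H(X,Y) = 3.0441 bits


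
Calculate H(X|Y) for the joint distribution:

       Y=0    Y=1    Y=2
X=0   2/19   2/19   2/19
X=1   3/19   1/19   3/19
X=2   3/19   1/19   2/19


H(X|Y) = Σ_y p(y) H(X|Y=y)
  p(Y=0) = 8/19, H(X|Y=0) = 1.5613
  p(Y=1) = 4/19, H(X|Y=1) = 1.5000
  p(Y=2) = 7/19, H(X|Y=2) = 1.5567
H(X|Y) = 0.4211×1.5613 + 0.2105×1.5000 + 0.3684×1.5567 = 1.5467 bits


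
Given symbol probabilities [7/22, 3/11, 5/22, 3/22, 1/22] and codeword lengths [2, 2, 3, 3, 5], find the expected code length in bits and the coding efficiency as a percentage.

Average length L = Σ p_i × l_i = 2.5000 bits
Entropy H = 2.1174 bits
Efficiency η = H/L × 100% = 84.69%


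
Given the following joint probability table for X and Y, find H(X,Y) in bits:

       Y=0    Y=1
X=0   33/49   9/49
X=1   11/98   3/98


H(X,Y) = -Σ p(x,y) log₂ p(x,y)
  p(0,0)=33/49: -0.6735 × log₂(0.6735) = 0.3841
  p(0,1)=9/49: -0.1837 × log₂(0.1837) = 0.4490
  p(1,0)=11/98: -0.1122 × log₂(0.1122) = 0.3542
  p(1,1)=3/98: -0.0306 × log₂(0.0306) = 0.1540
H(X,Y) = 1.3413 bits


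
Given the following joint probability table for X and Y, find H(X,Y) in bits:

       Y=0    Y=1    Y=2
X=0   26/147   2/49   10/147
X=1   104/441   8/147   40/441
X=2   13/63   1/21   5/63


H(X,Y) = -Σ p(x,y) log₂ p(x,y)
  p(0,0)=26/147: -0.1769 × log₂(0.1769) = 0.4420
  p(0,1)=2/49: -0.0408 × log₂(0.0408) = 0.1884
  p(0,2)=10/147: -0.0680 × log₂(0.0680) = 0.2638
  p(1,0)=104/441: -0.2358 × log₂(0.2358) = 0.4915
  p(1,1)=8/147: -0.0544 × log₂(0.0544) = 0.2286
  p(1,2)=40/441: -0.0907 × log₂(0.0907) = 0.3141
  p(2,0)=13/63: -0.2063 × log₂(0.2063) = 0.4698
  p(2,1)=1/21: -0.0476 × log₂(0.0476) = 0.2092
  p(2,2)=5/63: -0.0794 × log₂(0.0794) = 0.2901
H(X,Y) = 2.8974 bits


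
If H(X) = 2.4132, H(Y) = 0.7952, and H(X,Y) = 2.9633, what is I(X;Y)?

I(X;Y) = H(X) + H(Y) - H(X,Y)
I(X;Y) = 2.4132 + 0.7952 - 2.9633 = 0.2451 bits


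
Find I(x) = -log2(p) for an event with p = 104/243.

Information content I(x) = -log₂(p(x))
I = -log₂(104/243) = -log₂(0.4280)
I = 1.2244 bits


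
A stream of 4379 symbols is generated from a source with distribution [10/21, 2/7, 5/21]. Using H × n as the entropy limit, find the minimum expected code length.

Entropy H = 1.5190 bits/symbol
Minimum bits = H × n = 1.5190 × 4379
= 6651.90 bits


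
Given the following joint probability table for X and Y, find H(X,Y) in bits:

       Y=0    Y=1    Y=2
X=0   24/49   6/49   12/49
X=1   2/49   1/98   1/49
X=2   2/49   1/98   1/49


H(X,Y) = -Σ p(x,y) log₂ p(x,y)
  p(0,0)=24/49: -0.4898 × log₂(0.4898) = 0.5044
  p(0,1)=6/49: -0.1224 × log₂(0.1224) = 0.3710
  p(0,2)=12/49: -0.2449 × log₂(0.2449) = 0.4971
  p(1,0)=2/49: -0.0408 × log₂(0.0408) = 0.1884
  p(1,1)=1/98: -0.0102 × log₂(0.0102) = 0.0675
  p(1,2)=1/49: -0.0204 × log₂(0.0204) = 0.1146
  p(2,0)=2/49: -0.0408 × log₂(0.0408) = 0.1884
  p(2,1)=1/98: -0.0102 × log₂(0.0102) = 0.0675
  p(2,2)=1/49: -0.0204 × log₂(0.0204) = 0.1146
H(X,Y) = 2.1133 bits


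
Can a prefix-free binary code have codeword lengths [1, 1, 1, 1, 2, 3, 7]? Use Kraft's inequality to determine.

Kraft inequality: Σ 2^(-l_i) ≤ 1 for prefix-free code
Calculating: 2^(-1) + 2^(-1) + 2^(-1) + 2^(-1) + 2^(-2) + 2^(-3) + 2^(-7)
= 0.5 + 0.5 + 0.5 + 0.5 + 0.25 + 0.125 + 0.0078125
= 2.3828
Since 2.3828 > 1, prefix-free code does not exist


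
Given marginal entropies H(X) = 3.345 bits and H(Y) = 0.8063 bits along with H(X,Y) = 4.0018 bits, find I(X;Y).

I(X;Y) = H(X) + H(Y) - H(X,Y)
I(X;Y) = 3.345 + 0.8063 - 4.0018 = 0.1495 bits


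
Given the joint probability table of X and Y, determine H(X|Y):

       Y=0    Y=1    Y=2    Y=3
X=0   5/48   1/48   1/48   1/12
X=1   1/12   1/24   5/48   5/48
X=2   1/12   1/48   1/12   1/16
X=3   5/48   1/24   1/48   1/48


H(X|Y) = Σ_y p(y) H(X|Y=y)
  p(Y=0) = 3/8, H(X|Y=0) = 1.9911
  p(Y=1) = 1/8, H(X|Y=1) = 1.9183
  p(Y=2) = 11/48, H(X|Y=2) = 1.6767
  p(Y=3) = 13/48, H(X|Y=3) = 1.8262
H(X|Y) = 0.3750×1.9911 + 0.1250×1.9183 + 0.2292×1.6767 + 0.2708×1.8262 = 1.8653 bits


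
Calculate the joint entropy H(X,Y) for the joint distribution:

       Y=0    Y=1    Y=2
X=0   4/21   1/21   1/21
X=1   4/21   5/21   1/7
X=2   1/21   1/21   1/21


H(X,Y) = -Σ p(x,y) log₂ p(x,y)
  p(0,0)=4/21: -0.1905 × log₂(0.1905) = 0.4557
  p(0,1)=1/21: -0.0476 × log₂(0.0476) = 0.2092
  p(0,2)=1/21: -0.0476 × log₂(0.0476) = 0.2092
  p(1,0)=4/21: -0.1905 × log₂(0.1905) = 0.4557
  p(1,1)=5/21: -0.2381 × log₂(0.2381) = 0.4929
  p(1,2)=1/7: -0.1429 × log₂(0.1429) = 0.4011
  p(2,0)=1/21: -0.0476 × log₂(0.0476) = 0.2092
  p(2,1)=1/21: -0.0476 × log₂(0.0476) = 0.2092
  p(2,2)=1/21: -0.0476 × log₂(0.0476) = 0.2092
H(X,Y) = 2.8511 bits


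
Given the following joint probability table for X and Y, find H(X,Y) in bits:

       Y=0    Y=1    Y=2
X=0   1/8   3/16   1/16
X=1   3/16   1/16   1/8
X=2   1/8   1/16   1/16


H(X,Y) = -Σ p(x,y) log₂ p(x,y)
  p(0,0)=1/8: -0.1250 × log₂(0.1250) = 0.3750
  p(0,1)=3/16: -0.1875 × log₂(0.1875) = 0.4528
  p(0,2)=1/16: -0.0625 × log₂(0.0625) = 0.2500
  p(1,0)=3/16: -0.1875 × log₂(0.1875) = 0.4528
  p(1,1)=1/16: -0.0625 × log₂(0.0625) = 0.2500
  p(1,2)=1/8: -0.1250 × log₂(0.1250) = 0.3750
  p(2,0)=1/8: -0.1250 × log₂(0.1250) = 0.3750
  p(2,1)=1/16: -0.0625 × log₂(0.0625) = 0.2500
  p(2,2)=1/16: -0.0625 × log₂(0.0625) = 0.2500
H(X,Y) = 3.0306 bits


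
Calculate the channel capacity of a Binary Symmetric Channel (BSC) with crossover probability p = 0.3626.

For BSC with error probability p:
C = 1 - H(p) where H(p) is binary entropy
H(0.3626) = -0.3626 × log₂(0.3626) - 0.6374 × log₂(0.6374)
H(p) = 0.9448
C = 1 - 0.9448 = 0.0552 bits/use


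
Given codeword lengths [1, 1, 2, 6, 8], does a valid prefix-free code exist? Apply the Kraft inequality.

Kraft inequality: Σ 2^(-l_i) ≤ 1 for prefix-free code
Calculating: 2^(-1) + 2^(-1) + 2^(-2) + 2^(-6) + 2^(-8)
= 0.5 + 0.5 + 0.25 + 0.015625 + 0.00390625
= 1.2695
Since 1.2695 > 1, prefix-free code does not exist


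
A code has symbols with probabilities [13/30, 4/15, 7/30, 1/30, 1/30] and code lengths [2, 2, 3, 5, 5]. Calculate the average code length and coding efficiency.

Average length L = Σ p_i × l_i = 2.4333 bits
Entropy H = 1.8483 bits
Efficiency η = H/L × 100% = 75.96%


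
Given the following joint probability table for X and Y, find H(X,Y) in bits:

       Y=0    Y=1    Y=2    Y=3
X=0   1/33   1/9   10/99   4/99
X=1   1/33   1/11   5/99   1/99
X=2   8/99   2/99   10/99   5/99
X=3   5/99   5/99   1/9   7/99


H(X,Y) = -Σ p(x,y) log₂ p(x,y)
  p(0,0)=1/33: -0.0303 × log₂(0.0303) = 0.1529
  p(0,1)=1/9: -0.1111 × log₂(0.1111) = 0.3522
  p(0,2)=10/99: -0.1010 × log₂(0.1010) = 0.3341
  p(0,3)=4/99: -0.0404 × log₂(0.0404) = 0.1870
  p(1,0)=1/33: -0.0303 × log₂(0.0303) = 0.1529
  p(1,1)=1/11: -0.0909 × log₂(0.0909) = 0.3145
  p(1,2)=5/99: -0.0505 × log₂(0.0505) = 0.2175
  p(1,3)=1/99: -0.0101 × log₂(0.0101) = 0.0670
  p(2,0)=8/99: -0.0808 × log₂(0.0808) = 0.2933
  p(2,1)=2/99: -0.0202 × log₂(0.0202) = 0.1137
  p(2,2)=10/99: -0.1010 × log₂(0.1010) = 0.3341
  p(2,3)=5/99: -0.0505 × log₂(0.0505) = 0.2175
  p(3,0)=5/99: -0.0505 × log₂(0.0505) = 0.2175
  p(3,1)=5/99: -0.0505 × log₂(0.0505) = 0.2175
  p(3,2)=1/9: -0.1111 × log₂(0.1111) = 0.3522
  p(3,3)=7/99: -0.0707 × log₂(0.0707) = 0.2702
H(X,Y) = 3.7943 bits


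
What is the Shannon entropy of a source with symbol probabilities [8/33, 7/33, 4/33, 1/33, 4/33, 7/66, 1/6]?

H(X) = -Σ p(x) log₂ p(x)
  -8/33 × log₂(8/33) = 0.4956
  -7/33 × log₂(7/33) = 0.4745
  -4/33 × log₂(4/33) = 0.3690
  -1/33 × log₂(1/33) = 0.1529
  -4/33 × log₂(4/33) = 0.3690
  -7/66 × log₂(7/66) = 0.3433
  -1/6 × log₂(1/6) = 0.4308
H(X) = 2.6352 bits


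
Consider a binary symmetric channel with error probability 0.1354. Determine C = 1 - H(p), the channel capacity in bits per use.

For BSC with error probability p:
C = 1 - H(p) where H(p) is binary entropy
H(0.1354) = -0.1354 × log₂(0.1354) - 0.8646 × log₂(0.8646)
H(p) = 0.5721
C = 1 - 0.5721 = 0.4279 bits/use


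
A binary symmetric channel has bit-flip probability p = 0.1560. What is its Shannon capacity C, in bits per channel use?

For BSC with error probability p:
C = 1 - H(p) where H(p) is binary entropy
H(0.1560) = -0.1560 × log₂(0.1560) - 0.8440 × log₂(0.8440)
H(p) = 0.6247
C = 1 - 0.6247 = 0.3753 bits/use


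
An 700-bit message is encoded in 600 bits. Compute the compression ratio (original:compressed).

Compression ratio = Original / Compressed
= 700 / 600 = 1.17:1


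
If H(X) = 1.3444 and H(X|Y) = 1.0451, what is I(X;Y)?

I(X;Y) = H(X) - H(X|Y)
I(X;Y) = 1.3444 - 1.0451 = 0.2993 bits


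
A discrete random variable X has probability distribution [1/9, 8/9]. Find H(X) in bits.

H(X) = -Σ p(x) log₂ p(x)
  -1/9 × log₂(1/9) = 0.3522
  -8/9 × log₂(8/9) = 0.1510
H(X) = 0.5033 bits


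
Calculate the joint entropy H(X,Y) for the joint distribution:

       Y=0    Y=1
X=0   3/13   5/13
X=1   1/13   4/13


H(X,Y) = -Σ p(x,y) log₂ p(x,y)
  p(0,0)=3/13: -0.2308 × log₂(0.2308) = 0.4882
  p(0,1)=5/13: -0.3846 × log₂(0.3846) = 0.5302
  p(1,0)=1/13: -0.0769 × log₂(0.0769) = 0.2846
  p(1,1)=4/13: -0.3077 × log₂(0.3077) = 0.5232
H(X,Y) = 1.8262 bits


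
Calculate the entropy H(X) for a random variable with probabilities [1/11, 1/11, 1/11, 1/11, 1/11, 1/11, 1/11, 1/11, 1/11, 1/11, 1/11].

H(X) = -Σ p(x) log₂ p(x)
  -1/11 × log₂(1/11) = 0.3145
  -1/11 × log₂(1/11) = 0.3145
  -1/11 × log₂(1/11) = 0.3145
  -1/11 × log₂(1/11) = 0.3145
  -1/11 × log₂(1/11) = 0.3145
  -1/11 × log₂(1/11) = 0.3145
  -1/11 × log₂(1/11) = 0.3145
  -1/11 × log₂(1/11) = 0.3145
  -1/11 × log₂(1/11) = 0.3145
  -1/11 × log₂(1/11) = 0.3145
  -1/11 × log₂(1/11) = 0.3145
H(X) = 3.4594 bits


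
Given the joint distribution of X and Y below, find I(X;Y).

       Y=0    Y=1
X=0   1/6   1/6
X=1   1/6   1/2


H(X) = 0.9183, H(Y) = 0.9183, H(X,Y) = 1.7925
I(X;Y) = H(X) + H(Y) - H(X,Y) = 0.0441 bits


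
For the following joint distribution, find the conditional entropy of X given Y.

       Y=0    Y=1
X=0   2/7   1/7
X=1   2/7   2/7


H(X|Y) = Σ_y p(y) H(X|Y=y)
  p(Y=0) = 4/7, H(X|Y=0) = 1.0000
  p(Y=1) = 3/7, H(X|Y=1) = 0.9183
H(X|Y) = 0.5714×1.0000 + 0.4286×0.9183 = 0.9650 bits


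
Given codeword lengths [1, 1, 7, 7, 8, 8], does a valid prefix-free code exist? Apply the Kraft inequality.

Kraft inequality: Σ 2^(-l_i) ≤ 1 for prefix-free code
Calculating: 2^(-1) + 2^(-1) + 2^(-7) + 2^(-7) + 2^(-8) + 2^(-8)
= 0.5 + 0.5 + 0.0078125 + 0.0078125 + 0.00390625 + 0.00390625
= 1.0234
Since 1.0234 > 1, prefix-free code does not exist


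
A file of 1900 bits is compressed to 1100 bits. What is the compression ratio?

Compression ratio = Original / Compressed
= 1900 / 1100 = 1.73:1


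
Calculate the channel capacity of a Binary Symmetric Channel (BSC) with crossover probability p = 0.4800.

For BSC with error probability p:
C = 1 - H(p) where H(p) is binary entropy
H(0.4800) = -0.4800 × log₂(0.4800) - 0.5200 × log₂(0.5200)
H(p) = 0.9988
C = 1 - 0.9988 = 0.0012 bits/use


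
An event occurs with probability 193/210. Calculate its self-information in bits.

Information content I(x) = -log₂(p(x))
I = -log₂(193/210) = -log₂(0.9190)
I = 0.1218 bits


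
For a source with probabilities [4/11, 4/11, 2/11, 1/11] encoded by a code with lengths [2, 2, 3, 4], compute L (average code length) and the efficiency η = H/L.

Average length L = Σ p_i × l_i = 2.3636 bits
Entropy H = 1.8231 bits
Efficiency η = H/L × 100% = 77.13%


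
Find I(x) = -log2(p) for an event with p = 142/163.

Information content I(x) = -log₂(p(x))
I = -log₂(142/163) = -log₂(0.8712)
I = 0.1990 bits


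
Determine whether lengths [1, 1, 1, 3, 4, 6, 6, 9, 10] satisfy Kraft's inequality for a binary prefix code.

Kraft inequality: Σ 2^(-l_i) ≤ 1 for prefix-free code
Calculating: 2^(-1) + 2^(-1) + 2^(-1) + 2^(-3) + 2^(-4) + 2^(-6) + 2^(-6) + 2^(-9) + 2^(-10)
= 0.5 + 0.5 + 0.5 + 0.125 + 0.0625 + 0.015625 + 0.015625 + 0.001953125 + 0.0009765625
= 1.7217
Since 1.7217 > 1, prefix-free code does not exist


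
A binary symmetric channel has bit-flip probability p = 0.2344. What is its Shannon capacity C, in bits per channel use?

For BSC with error probability p:
C = 1 - H(p) where H(p) is binary entropy
H(0.2344) = -0.2344 × log₂(0.2344) - 0.7656 × log₂(0.7656)
H(p) = 0.7856
C = 1 - 0.7856 = 0.2144 bits/use


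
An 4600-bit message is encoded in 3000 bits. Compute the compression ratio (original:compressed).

Compression ratio = Original / Compressed
= 4600 / 3000 = 1.53:1


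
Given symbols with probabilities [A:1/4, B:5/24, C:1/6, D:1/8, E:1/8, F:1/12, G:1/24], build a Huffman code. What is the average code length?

Huffman tree construction:
Combine smallest probabilities repeatedly
Resulting codes:
  A: 01 (length 2)
  B: 00 (length 2)
  C: 111 (length 3)
  D: 100 (length 3)
  E: 101 (length 3)
  F: 1101 (length 4)
  G: 1100 (length 4)
Average length = Σ p(s) × length(s) = 2.6667 bits


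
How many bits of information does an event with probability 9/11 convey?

Information content I(x) = -log₂(p(x))
I = -log₂(9/11) = -log₂(0.8182)
I = 0.2895 bits


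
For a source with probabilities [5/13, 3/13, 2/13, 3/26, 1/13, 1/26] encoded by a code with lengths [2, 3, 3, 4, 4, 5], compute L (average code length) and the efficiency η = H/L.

Average length L = Σ p_i × l_i = 2.8846 bits
Entropy H = 2.2587 bits
Efficiency η = H/L × 100% = 78.30%


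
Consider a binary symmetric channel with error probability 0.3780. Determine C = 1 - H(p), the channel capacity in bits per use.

For BSC with error probability p:
C = 1 - H(p) where H(p) is binary entropy
H(0.3780) = -0.3780 × log₂(0.3780) - 0.6220 × log₂(0.6220)
H(p) = 0.9566
C = 1 - 0.9566 = 0.0434 bits/use


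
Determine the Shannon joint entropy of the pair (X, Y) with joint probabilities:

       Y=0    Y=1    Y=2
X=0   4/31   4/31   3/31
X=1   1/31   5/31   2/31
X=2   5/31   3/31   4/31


H(X,Y) = -Σ p(x,y) log₂ p(x,y)
  p(0,0)=4/31: -0.1290 × log₂(0.1290) = 0.3812
  p(0,1)=4/31: -0.1290 × log₂(0.1290) = 0.3812
  p(0,2)=3/31: -0.0968 × log₂(0.0968) = 0.3261
  p(1,0)=1/31: -0.0323 × log₂(0.0323) = 0.1598
  p(1,1)=5/31: -0.1613 × log₂(0.1613) = 0.4246
  p(1,2)=2/31: -0.0645 × log₂(0.0645) = 0.2551
  p(2,0)=5/31: -0.1613 × log₂(0.1613) = 0.4246
  p(2,1)=3/31: -0.0968 × log₂(0.0968) = 0.3261
  p(2,2)=4/31: -0.1290 × log₂(0.1290) = 0.3812
H(X,Y) = 3.0597 bits


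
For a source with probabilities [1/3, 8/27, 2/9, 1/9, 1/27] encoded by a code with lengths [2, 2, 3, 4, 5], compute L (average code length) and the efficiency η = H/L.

Average length L = Σ p_i × l_i = 2.5556 bits
Entropy H = 2.0588 bits
Efficiency η = H/L × 100% = 80.56%


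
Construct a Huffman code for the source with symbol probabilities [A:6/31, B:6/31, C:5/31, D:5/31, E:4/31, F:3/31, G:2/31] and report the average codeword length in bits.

Huffman tree construction:
Combine smallest probabilities repeatedly
Resulting codes:
  A: 00 (length 2)
  B: 01 (length 2)
  C: 101 (length 3)
  D: 110 (length 3)
  E: 100 (length 3)
  F: 1111 (length 4)
  G: 1110 (length 4)
Average length = Σ p(s) × length(s) = 2.7742 bits


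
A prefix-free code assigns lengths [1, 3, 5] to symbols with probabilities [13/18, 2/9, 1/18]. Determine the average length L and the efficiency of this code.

Average length L = Σ p_i × l_i = 1.6667 bits
Entropy H = 1.0529 bits
Efficiency η = H/L × 100% = 63.18%


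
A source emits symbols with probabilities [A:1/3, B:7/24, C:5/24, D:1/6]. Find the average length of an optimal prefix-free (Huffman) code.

Huffman tree construction:
Combine smallest probabilities repeatedly
Resulting codes:
  A: 11 (length 2)
  B: 10 (length 2)
  C: 01 (length 2)
  D: 00 (length 2)
Average length = Σ p(s) × length(s) = 2.0000 bits
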